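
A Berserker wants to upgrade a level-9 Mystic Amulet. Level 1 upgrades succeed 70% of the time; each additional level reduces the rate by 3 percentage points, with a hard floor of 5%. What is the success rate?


raw_rate = 70 - 3 * (9 - 1)
= 70 - 3 * 8
= 70 - 24
= 46
Apply floor: max(46, 5) = 46%

46%


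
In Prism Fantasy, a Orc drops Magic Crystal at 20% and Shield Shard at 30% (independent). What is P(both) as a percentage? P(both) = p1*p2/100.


For independent events, P(both) = P(A) * P(B)
= 20% * 30%
= 600 / 100 %
= 6.0%

6.0%


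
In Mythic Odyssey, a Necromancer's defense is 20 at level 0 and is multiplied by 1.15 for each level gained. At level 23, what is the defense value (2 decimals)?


value = base * growth^level
= 20 * 1.15^23
= 20 * 24.891458
= 497.83

497.83 defense


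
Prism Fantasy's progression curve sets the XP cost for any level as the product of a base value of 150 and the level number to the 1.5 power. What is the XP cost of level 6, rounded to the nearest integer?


XP = 150 * level^1.5
Substitute level = 6:
XP = 150 * 6^1.5
= 150 * 14.6969
= 2205

2205 XP


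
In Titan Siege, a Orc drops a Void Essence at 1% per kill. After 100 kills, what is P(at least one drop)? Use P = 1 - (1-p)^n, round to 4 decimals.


P(at least one) = 1 - P(none) = 1 - (1-p)^n
p = 1/100 = 0.01
1 - p = 0.99
(1 - p)^100 = 0.99^100 = 0.366032
P(at least one) = 1 - 0.366032 = 0.6340

0.6340


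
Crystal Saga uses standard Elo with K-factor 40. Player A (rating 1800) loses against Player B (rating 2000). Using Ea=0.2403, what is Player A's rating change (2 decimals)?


Elo update: delta = K * (S - Ea), where S = 0 (loses)
S - Ea = 0 - 0.2403 = -0.2403
Rating change = 40 * -0.2403
= -9.61

-9.61 rating points


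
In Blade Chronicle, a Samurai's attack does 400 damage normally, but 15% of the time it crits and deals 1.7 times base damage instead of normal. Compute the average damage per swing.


E[dmg] = base * (1 + crit_chance * (crit_mult - 1))
cc as decimal = 15/100 = 0.15
cm - 1 = 1.7 - 1 = 0.7
Bonus factor = 0.15 * 0.7 = 0.105
Total multiplier = 1 + 0.105 = 1.105
Expected damage = 400 * 1.105 = 442.00

442.00 damage


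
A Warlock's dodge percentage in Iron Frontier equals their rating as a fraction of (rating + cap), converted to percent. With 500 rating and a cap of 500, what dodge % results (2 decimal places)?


dodge% = 500 / (500 + 500) * 100
= 500 / 1000 * 100
= 0.5 * 100
= 50.00%

50.00%


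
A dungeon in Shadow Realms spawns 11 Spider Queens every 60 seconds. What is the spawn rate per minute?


Spawns per minute = count * (60 / interval)
= 11 * (60 / 60)
= 11 * 1.0
= 11.0

11.0 per minute


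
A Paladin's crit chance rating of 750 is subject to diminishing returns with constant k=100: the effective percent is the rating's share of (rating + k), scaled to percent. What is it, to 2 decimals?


effective% = rating / (rating + k) * 100
= 750 / (750 + 100) * 100
= 750 / 850 * 100
= 0.882353 * 100
= 88.24%

88.24%


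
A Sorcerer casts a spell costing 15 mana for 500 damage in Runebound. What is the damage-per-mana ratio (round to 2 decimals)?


Efficiency = damage / mana
= 500 / 15
= 33.33

33.33 dmg/mana


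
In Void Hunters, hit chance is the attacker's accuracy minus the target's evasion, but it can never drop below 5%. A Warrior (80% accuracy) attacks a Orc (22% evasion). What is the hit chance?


accuracy - evasion = 80 - 22 = 58
Apply floor: max(58, 5) = 58
Hit chance = 58%

58%


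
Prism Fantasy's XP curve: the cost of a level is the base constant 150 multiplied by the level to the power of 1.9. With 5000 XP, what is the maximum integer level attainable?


XP = 150 * level^1.9, so level = (XP / 150)^(1/1.9)
= (5000 / 150)^(1/1.9)
= 33.3333^0.5263
= 6.3316
Floor: level = 6

level 6


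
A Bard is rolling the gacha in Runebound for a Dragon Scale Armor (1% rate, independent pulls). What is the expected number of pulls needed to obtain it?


Expected pulls for a geometric distribution = 1/p = 100 / rate%
= 100 / 1
= 100.0

100.0 pulls


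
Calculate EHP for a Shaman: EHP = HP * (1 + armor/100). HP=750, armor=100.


EHP = 750 * (1 + 100/100)
= 750 * (1 + 1.0)
= 750 * 2.0
= 1500.0

1500.0 EHP


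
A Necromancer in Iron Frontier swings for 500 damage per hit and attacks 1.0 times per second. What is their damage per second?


DPS = damage * attack_speed
= 500 * 1.0
= 500.0

500.0 DPS


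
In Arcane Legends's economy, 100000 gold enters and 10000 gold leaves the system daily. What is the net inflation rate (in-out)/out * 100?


Net gold = 100000 - 10000 = 90000
Inflation rate = net / sunk * 100 = 90000 / 10000 * 100
= 9.0 * 100
= 900.00%

900.00%


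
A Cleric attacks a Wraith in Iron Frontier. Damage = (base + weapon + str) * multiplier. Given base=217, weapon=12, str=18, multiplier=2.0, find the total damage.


Sum base + weapon + str = 217 + 12 + 18 = 247
Multiply by 2.0:
247 * 2.0 = 494.0

494.0 damage


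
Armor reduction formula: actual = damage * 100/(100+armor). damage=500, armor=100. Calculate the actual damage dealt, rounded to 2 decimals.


actual = 500 * 100 / (100 + 100)
= 500 * 100 / 200
= 50000 / 200
= 250.00

250.00 damage


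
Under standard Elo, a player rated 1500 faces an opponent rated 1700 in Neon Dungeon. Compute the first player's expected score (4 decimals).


Elo expected score: Ea = 1/(1 + 10^((Rb-Ra)/400))
Rb - Ra = 1700 - 1500 = 200
(Rb-Ra)/400 = 200/400 = 0.5
10^0.5 = 3.162278
Ea = 1/(1 + 3.162278) = 1/4.162278 = 0.2403

0.2403


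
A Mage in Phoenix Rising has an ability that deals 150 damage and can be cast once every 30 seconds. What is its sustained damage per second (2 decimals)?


DPS = damage / cooldown
= 150 / 30
= 5.00

5.00 DPS


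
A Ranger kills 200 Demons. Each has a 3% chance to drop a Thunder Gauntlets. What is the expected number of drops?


Expected drops = kills * (drop_rate / 100)
= 200 * (3 / 100)
= 200 * 0.03
= 6.0

6.0 drops


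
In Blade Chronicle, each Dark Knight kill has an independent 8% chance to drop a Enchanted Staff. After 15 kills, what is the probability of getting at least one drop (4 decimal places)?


P(at least one) = 1 - P(none) = 1 - (1-p)^n
p = 8/100 = 0.08
1 - p = 0.92
(1 - p)^15 = 0.92^15 = 0.286297
P(at least one) = 1 - 0.286297 = 0.7137

0.7137


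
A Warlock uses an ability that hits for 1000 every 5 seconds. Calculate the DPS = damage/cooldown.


DPS = damage / cooldown
= 1000 / 5
= 200.00

200.00 DPS


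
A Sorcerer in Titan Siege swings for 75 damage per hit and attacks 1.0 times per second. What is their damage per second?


DPS = damage * attack_speed
= 75 * 1.0
= 75.0

75.0 DPS


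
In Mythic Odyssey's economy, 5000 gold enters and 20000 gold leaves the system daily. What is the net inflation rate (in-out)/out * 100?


Net gold = 5000 - 20000 = -15000
Inflation rate = net / sunk * 100 = -15000 / 20000 * 100
= -0.75 * 100
= -75.00%

-75.00%


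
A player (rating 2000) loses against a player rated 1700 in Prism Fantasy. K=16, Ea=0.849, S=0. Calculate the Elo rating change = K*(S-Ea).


Elo update: delta = K * (S - Ea), where S = 0 (loses)
S - Ea = 0 - 0.849 = -0.849
Rating change = 16 * -0.849
= -13.58

-13.58 rating points


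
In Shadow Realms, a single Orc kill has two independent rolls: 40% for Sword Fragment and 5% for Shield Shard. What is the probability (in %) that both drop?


For independent events, P(both) = P(A) * P(B)
= 40% * 5%
= 200 / 100 %
= 2.0%

2.0%


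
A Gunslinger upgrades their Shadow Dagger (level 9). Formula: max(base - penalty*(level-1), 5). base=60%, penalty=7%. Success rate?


raw_rate = 60 - 7 * (9 - 1)
= 60 - 7 * 8
= 60 - 56
= 4
Apply floor: max(4, 5) = 5%

5%


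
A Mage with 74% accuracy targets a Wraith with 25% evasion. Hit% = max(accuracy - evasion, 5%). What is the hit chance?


accuracy - evasion = 74 - 25 = 49
Apply floor: max(49, 5) = 49
Hit chance = 49%

49%


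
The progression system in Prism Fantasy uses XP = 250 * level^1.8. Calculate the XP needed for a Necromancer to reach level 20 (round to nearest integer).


XP = 250 * level^1.8
Substitute level = 20:
XP = 250 * 20^1.8
= 250 * 219.7121
= 54928

54928 XP


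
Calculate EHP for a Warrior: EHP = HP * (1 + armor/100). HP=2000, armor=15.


EHP = 2000 * (1 + 15/100)
= 2000 * (1 + 0.15)
= 2000 * 1.15
= 2300.0

2300.0 EHP


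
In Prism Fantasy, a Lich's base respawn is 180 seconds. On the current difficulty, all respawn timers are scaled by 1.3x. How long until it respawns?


Respawn time = base * multiplier
= 180 * 1.3
= 234.0 seconds

234.0 seconds


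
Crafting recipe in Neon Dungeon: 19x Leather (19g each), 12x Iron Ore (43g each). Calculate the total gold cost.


Cost breakdown:
  Leather: 19 * 19 = 361
  Iron Ore: 12 * 43 = 516
Total = 361 + 516 = 877

877 gold


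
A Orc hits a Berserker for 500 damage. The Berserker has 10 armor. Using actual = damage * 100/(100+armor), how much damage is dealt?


actual = 500 * 100 / (100 + 10)
= 500 * 100 / 110
= 50000 / 110
= 454.55

454.55 damage


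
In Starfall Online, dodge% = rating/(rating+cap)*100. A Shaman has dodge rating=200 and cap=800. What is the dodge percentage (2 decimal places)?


dodge% = 200 / (200 + 800) * 100
= 200 / 1000 * 100
= 0.2 * 100
= 20.00%

20.00%


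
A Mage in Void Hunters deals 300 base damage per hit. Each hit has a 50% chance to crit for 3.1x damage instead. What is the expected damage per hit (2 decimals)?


E[dmg] = base * (1 + crit_chance * (crit_mult - 1))
cc as decimal = 50/100 = 0.5
cm - 1 = 3.1 - 1 = 2.1
Bonus factor = 0.5 * 2.1 = 1.05
Total multiplier = 1 + 1.05 = 2.05
Expected damage = 300 * 2.05 = 615.00

615.00 damage


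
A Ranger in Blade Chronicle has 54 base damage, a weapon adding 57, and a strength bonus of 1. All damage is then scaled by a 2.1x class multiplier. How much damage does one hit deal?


Sum base + weapon + str = 54 + 57 + 1 = 112
Multiply by 2.1:
112 * 2.1 = 235.2

235.2 damage


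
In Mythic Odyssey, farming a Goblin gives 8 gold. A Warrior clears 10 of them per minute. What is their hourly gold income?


Gold per minute = 8 * 10 = 80
Gold per hour = 80 * 60 = 4800

4800 gold/hour


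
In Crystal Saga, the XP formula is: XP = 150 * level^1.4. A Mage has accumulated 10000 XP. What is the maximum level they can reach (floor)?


XP = 150 * level^1.4, so level = (XP / 150)^(1/1.4)
= (10000 / 150)^(1/1.4)
= 66.6667^0.7143
= 20.0813
Floor: level = 20

level 20


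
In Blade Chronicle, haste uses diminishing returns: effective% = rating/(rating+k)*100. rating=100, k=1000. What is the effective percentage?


effective% = rating / (rating + k) * 100
= 100 / (100 + 1000) * 100
= 100 / 1100 * 100
= 0.090909 * 100
= 9.09%

9.09%


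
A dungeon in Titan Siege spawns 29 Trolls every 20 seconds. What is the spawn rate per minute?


Spawns per minute = count * (60 / interval)
= 29 * (60 / 20)
= 29 * 3.0
= 87.0

87.0 per minute


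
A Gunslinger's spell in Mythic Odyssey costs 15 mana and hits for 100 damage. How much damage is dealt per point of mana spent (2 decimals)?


Efficiency = damage / mana
= 100 / 15
= 6.67

6.67 dmg/mana


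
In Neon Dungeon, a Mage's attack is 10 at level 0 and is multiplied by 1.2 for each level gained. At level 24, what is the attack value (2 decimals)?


value = base * growth^level
= 10 * 1.2^24
= 10 * 79.496847
= 794.97

794.97 attack


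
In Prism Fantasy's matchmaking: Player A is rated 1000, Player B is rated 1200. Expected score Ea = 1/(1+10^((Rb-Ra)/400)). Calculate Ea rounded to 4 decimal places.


Elo expected score: Ea = 1/(1 + 10^((Rb-Ra)/400))
Rb - Ra = 1200 - 1000 = 200
(Rb-Ra)/400 = 200/400 = 0.5
10^0.5 = 3.162278
Ea = 1/(1 + 3.162278) = 1/4.162278 = 0.2403

0.2403


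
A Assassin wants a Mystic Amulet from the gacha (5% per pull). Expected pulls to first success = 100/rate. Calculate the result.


Expected pulls for a geometric distribution = 1/p = 100 / rate%
= 100 / 5
= 20.0

20.0 pulls


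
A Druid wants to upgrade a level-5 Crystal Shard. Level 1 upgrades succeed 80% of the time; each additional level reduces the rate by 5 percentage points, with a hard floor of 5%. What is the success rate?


raw_rate = 80 - 5 * (5 - 1)
= 80 - 5 * 4
= 80 - 20
= 60
Apply floor: max(60, 5) = 60%

60%


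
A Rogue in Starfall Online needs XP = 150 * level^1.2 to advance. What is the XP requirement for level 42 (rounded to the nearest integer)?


XP = 150 * level^1.2
Substitute level = 42:
XP = 150 * 42^1.2
= 150 * 88.695
= 13304

13304 XP


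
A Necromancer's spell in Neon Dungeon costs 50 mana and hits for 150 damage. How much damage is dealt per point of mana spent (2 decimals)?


Efficiency = damage / mana
= 150 / 50
= 3.00

3.00 dmg/mana


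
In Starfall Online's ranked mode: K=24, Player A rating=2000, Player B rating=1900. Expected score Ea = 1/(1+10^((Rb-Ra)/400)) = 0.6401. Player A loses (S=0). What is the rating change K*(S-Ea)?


Elo update: delta = K * (S - Ea), where S = 0 (loses)
S - Ea = 0 - 0.6401 = -0.6401
Rating change = 24 * -0.6401
= -15.36

-15.36 rating points


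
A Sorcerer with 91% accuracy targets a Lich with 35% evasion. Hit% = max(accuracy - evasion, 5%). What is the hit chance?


accuracy - evasion = 91 - 35 = 56
Apply floor: max(56, 5) = 56
Hit chance = 56%

56%


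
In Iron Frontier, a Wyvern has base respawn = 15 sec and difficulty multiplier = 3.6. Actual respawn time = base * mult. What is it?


Respawn time = base * multiplier
= 15 * 3.6
= 54.0 seconds

54.0 seconds


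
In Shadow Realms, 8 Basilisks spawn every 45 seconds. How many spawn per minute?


Spawns per minute = count * (60 / interval)
= 8 * (60 / 45)
= 8 * 1.3333
= 10.67

10.67 per minute


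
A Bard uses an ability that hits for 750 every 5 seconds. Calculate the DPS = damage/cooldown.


DPS = damage / cooldown
= 750 / 5
= 150.00

150.00 DPS


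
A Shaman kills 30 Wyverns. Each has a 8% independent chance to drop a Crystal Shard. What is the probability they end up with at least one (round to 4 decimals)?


P(at least one) = 1 - P(none) = 1 - (1-p)^n
p = 8/100 = 0.08
1 - p = 0.92
(1 - p)^30 = 0.92^30 = 0.081966
P(at least one) = 1 - 0.081966 = 0.9180

0.9180


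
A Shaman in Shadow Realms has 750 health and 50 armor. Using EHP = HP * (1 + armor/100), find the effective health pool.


EHP = 750 * (1 + 50/100)
= 750 * (1 + 0.5)
= 750 * 1.5
= 1125.0

1125.0 EHP


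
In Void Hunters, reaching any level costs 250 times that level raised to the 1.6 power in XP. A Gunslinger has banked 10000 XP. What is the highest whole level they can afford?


XP = 250 * level^1.6, so level = (XP / 250)^(1/1.6)
= (10000 / 250)^(1/1.6)
= 40.0^0.625
= 10.0297
Floor: level = 10

level 10


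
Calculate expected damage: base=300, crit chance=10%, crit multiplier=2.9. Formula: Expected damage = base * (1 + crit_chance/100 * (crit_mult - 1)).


E[dmg] = base * (1 + crit_chance * (crit_mult - 1))
cc as decimal = 10/100 = 0.1
cm - 1 = 2.9 - 1 = 1.9
Bonus factor = 0.1 * 1.9 = 0.19
Total multiplier = 1 + 0.19 = 1.19
Expected damage = 300 * 1.19 = 357.00

357.00 damage


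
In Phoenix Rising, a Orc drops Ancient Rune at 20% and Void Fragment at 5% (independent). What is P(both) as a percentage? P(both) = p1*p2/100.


For independent events, P(both) = P(A) * P(B)
= 20% * 5%
= 100 / 100 %
= 1.0%

1.0%


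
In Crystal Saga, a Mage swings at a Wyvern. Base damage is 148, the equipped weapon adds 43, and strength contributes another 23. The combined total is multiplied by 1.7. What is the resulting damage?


Sum base + weapon + str = 148 + 43 + 23 = 214
Multiply by 1.7:
214 * 1.7 = 363.8

363.8 damage


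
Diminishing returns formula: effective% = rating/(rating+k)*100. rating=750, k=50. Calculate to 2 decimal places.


effective% = rating / (rating + k) * 100
= 750 / (750 + 50) * 100
= 750 / 800 * 100
= 0.9375 * 100
= 93.75%

93.75%


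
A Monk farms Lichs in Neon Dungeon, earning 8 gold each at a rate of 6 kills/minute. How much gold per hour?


Gold per minute = 8 * 6 = 48
Gold per hour = 48 * 60 = 2880

2880 gold/hour


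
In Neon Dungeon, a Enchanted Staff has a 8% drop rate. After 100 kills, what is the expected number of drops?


Expected drops = kills * (drop_rate / 100)
= 100 * (8 / 100)
= 100 * 0.08
= 8.0

8.0 drops


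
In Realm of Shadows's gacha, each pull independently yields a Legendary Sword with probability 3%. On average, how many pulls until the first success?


Expected pulls for a geometric distribution = 1/p = 100 / rate%
= 100 / 3
= 33.33

33.33 pulls


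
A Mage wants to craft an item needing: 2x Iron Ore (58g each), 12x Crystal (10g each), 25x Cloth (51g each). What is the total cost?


Cost breakdown:
  Iron Ore: 2 * 58 = 116
  Crystal: 12 * 10 = 120
  Cloth: 25 * 51 = 1275
Total = 116 + 120 + 1275 = 1511

1511 gold


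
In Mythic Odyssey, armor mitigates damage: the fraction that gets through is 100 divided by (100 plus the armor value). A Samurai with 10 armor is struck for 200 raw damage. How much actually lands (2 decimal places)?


actual = 200 * 100 / (100 + 10)
= 200 * 100 / 110
= 20000 / 110
= 181.82

181.82 damage


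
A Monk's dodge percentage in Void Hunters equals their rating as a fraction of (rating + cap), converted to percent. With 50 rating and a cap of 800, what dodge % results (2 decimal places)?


dodge% = 50 / (50 + 800) * 100
= 50 / 850 * 100
= 0.058824 * 100
= 5.88%

5.88%


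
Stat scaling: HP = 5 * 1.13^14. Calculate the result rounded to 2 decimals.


value = base * growth^level
= 5 * 1.13^14
= 5 * 5.534753
= 27.67

27.67 HP


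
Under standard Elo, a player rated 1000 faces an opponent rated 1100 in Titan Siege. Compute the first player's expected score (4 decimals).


Elo expected score: Ea = 1/(1 + 10^((Rb-Ra)/400))
Rb - Ra = 1100 - 1000 = 100
(Rb-Ra)/400 = 100/400 = 0.25
10^0.25 = 1.778279
Ea = 1/(1 + 1.778279) = 1/2.778279 = 0.3599

0.3599


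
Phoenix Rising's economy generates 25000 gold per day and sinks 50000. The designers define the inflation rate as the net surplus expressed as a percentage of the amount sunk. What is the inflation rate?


Net gold = 25000 - 50000 = -25000
Inflation rate = net / sunk * 100 = -25000 / 50000 * 100
= -0.5 * 100
= -50.00%

-50.00%


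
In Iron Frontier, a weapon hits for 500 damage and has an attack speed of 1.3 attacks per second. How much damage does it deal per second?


DPS = damage * attack_speed
= 500 * 1.3
= 650.0

650.0 DPS


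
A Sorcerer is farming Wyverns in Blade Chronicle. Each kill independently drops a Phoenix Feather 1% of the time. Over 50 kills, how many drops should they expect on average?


Expected drops = kills * (drop_rate / 100)
= 50 * (1 / 100)
= 50 * 0.01
= 0.5

0.5 drops


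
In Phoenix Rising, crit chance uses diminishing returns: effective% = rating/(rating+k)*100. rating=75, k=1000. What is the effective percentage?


effective% = rating / (rating + k) * 100
= 75 / (75 + 1000) * 100
= 75 / 1075 * 100
= 0.069767 * 100
= 6.98%

6.98%


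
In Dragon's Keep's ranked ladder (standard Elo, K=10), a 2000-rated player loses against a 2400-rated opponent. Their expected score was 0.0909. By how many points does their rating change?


Elo update: delta = K * (S - Ea), where S = 0 (loses)
S - Ea = 0 - 0.0909 = -0.0909
Rating change = 10 * -0.0909
= -0.91

-0.91 rating points


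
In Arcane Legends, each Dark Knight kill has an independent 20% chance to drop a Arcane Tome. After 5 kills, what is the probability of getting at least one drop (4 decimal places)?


P(at least one) = 1 - P(none) = 1 - (1-p)^n
p = 20/100 = 0.2
1 - p = 0.8
(1 - p)^5 = 0.8^5 = 0.327680
P(at least one) = 1 - 0.327680 = 0.6723

0.6723


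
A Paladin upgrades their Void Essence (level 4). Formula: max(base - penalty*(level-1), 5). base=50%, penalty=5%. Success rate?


raw_rate = 50 - 5 * (4 - 1)
= 50 - 5 * 3
= 50 - 15
= 35
Apply floor: max(35, 5) = 35%

35%


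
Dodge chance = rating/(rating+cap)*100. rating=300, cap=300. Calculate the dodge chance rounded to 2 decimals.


dodge% = 300 / (300 + 300) * 100
= 300 / 600 * 100
= 0.5 * 100
= 50.00%

50.00%


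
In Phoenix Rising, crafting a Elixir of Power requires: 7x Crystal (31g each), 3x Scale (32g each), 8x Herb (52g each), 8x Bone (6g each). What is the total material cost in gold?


Cost breakdown:
  Crystal: 7 * 31 = 217
  Scale: 3 * 32 = 96
  Herb: 8 * 52 = 416
  Bone: 8 * 6 = 48
Total = 217 + 96 + 416 + 48 = 777

777 gold


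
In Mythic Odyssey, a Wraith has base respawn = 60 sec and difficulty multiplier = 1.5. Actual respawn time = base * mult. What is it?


Respawn time = base * multiplier
= 60 * 1.5
= 90.0 seconds

90.0 seconds


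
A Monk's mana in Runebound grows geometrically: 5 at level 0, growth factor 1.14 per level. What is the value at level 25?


value = base * growth^level
= 5 * 1.14^25
= 5 * 26.461916
= 132.31

132.31 mana


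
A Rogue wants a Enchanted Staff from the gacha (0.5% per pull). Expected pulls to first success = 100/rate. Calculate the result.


Expected pulls for a geometric distribution = 1/p = 100 / rate%
= 100 / 0.5
= 200.0

200.0 pulls


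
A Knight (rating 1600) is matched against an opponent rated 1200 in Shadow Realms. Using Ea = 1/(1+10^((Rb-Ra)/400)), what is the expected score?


Elo expected score: Ea = 1/(1 + 10^((Rb-Ra)/400))
Rb - Ra = 1200 - 1600 = -400
(Rb-Ra)/400 = -400/400 = -1.0
10^-1.0 = 0.1
Ea = 1/(1 + 0.1) = 1/1.1 = 0.9091

0.9091


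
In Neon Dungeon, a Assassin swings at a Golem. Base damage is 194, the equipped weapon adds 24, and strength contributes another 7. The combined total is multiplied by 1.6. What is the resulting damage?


Sum base + weapon + str = 194 + 24 + 7 = 225
Multiply by 1.6:
225 * 1.6 = 360.0

360.0 damage


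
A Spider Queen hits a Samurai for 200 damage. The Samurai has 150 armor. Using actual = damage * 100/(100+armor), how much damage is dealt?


actual = 200 * 100 / (100 + 150)
= 200 * 100 / 250
= 20000 / 250
= 80.00

80.00 damage


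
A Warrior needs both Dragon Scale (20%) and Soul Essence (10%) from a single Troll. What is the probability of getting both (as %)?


For independent events, P(both) = P(A) * P(B)
= 20% * 10%
= 200 / 100 %
= 2.0%

2.0%


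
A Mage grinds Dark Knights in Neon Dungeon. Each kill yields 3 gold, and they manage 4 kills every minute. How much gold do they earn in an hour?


Gold per minute = 3 * 4 = 12
Gold per hour = 12 * 60 = 720

720 gold/hour


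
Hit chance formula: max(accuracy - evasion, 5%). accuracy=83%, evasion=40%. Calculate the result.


accuracy - evasion = 83 - 40 = 43
Apply floor: max(43, 5) = 43
Hit chance = 43%

43%


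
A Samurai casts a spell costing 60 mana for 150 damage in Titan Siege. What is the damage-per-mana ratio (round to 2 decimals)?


Efficiency = damage / mana
= 150 / 60
= 2.50

2.50 dmg/mana


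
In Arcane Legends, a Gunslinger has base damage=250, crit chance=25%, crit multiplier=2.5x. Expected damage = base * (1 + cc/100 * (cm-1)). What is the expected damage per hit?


E[dmg] = base * (1 + crit_chance * (crit_mult - 1))
cc as decimal = 25/100 = 0.25
cm - 1 = 2.5 - 1 = 1.5
Bonus factor = 0.25 * 1.5 = 0.375
Total multiplier = 1 + 0.375 = 1.375
Expected damage = 250 * 1.375 = 343.75

343.75 damage


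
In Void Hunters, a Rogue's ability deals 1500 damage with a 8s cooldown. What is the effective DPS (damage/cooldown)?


DPS = damage / cooldown
= 1500 / 8
= 187.50

187.50 DPS


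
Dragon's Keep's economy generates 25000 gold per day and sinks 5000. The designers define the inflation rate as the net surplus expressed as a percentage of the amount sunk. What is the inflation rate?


Net gold = 25000 - 5000 = 20000
Inflation rate = net / sunk * 100 = 20000 / 5000 * 100
= 4.0 * 100
= 400.00%

400.00%


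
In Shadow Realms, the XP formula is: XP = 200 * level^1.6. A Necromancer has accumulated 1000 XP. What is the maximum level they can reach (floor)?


XP = 200 * level^1.6, so level = (XP / 200)^(1/1.6)
= (1000 / 200)^(1/1.6)
= 5.0^0.625
= 2.7344
Floor: level = 2

level 2


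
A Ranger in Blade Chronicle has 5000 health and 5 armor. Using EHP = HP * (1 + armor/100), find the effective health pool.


EHP = 5000 * (1 + 5/100)
= 5000 * (1 + 0.05)
= 5000 * 1.05
= 5250.0

5250.0 EHP


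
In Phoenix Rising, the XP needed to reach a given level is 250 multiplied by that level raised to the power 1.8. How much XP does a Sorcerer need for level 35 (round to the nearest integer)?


XP = 250 * level^1.8
Substitute level = 35:
XP = 250 * 35^1.8
= 250 * 601.6203
= 150405

150405 XP


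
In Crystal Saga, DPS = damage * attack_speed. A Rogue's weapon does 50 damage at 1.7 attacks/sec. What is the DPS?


DPS = damage * attack_speed
= 50 * 1.7
= 85.0

85.0 DPS


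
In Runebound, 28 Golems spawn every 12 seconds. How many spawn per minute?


Spawns per minute = count * (60 / interval)
= 28 * (60 / 12)
= 28 * 5.0
= 140.0

140.0 per minute


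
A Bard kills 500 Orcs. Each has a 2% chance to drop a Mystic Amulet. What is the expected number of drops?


Expected drops = kills * (drop_rate / 100)
= 500 * (2 / 100)
= 500 * 0.02
= 10.0

10.0 drops


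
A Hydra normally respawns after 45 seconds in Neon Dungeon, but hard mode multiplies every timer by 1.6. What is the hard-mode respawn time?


Respawn time = base * multiplier
= 45 * 1.6
= 72.0 seconds

72.0 seconds


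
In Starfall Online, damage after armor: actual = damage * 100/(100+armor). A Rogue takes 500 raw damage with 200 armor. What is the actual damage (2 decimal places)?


actual = 500 * 100 / (100 + 200)
= 500 * 100 / 300
= 50000 / 300
= 166.67

166.67 damage


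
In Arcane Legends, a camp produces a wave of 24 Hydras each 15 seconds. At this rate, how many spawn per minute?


Spawns per minute = count * (60 / interval)
= 24 * (60 / 15)
= 24 * 4.0
= 96.0

96.0 per minute


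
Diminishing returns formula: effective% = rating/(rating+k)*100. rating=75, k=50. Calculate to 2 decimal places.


effective% = rating / (rating + k) * 100
= 75 / (75 + 50) * 100
= 75 / 125 * 100
= 0.6 * 100
= 60.00%

60.00%


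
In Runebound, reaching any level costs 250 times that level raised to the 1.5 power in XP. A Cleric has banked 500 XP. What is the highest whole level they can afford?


XP = 250 * level^1.5, so level = (XP / 250)^(1/1.5)
= (500 / 250)^(1/1.5)
= 2.0^0.6667
= 1.5874
Floor: level = 1

level 1


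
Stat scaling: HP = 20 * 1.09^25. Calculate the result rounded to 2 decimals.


value = base * growth^level
= 20 * 1.09^25
= 20 * 8.623081
= 172.46

172.46 HP


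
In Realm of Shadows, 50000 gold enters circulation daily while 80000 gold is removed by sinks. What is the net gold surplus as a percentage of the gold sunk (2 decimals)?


Net gold = 50000 - 80000 = -30000
Inflation rate = net / sunk * 100 = -30000 / 80000 * 100
= -0.375 * 100
= -37.50%

-37.50%


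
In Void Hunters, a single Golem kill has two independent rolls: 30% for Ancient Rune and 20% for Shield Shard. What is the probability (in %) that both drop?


For independent events, P(both) = P(A) * P(B)
= 30% * 20%
= 600 / 100 %
= 6.0%

6.0%


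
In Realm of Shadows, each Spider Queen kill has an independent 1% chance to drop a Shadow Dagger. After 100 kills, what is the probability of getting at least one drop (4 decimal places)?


P(at least one) = 1 - P(none) = 1 - (1-p)^n
p = 1/100 = 0.01
1 - p = 0.99
(1 - p)^100 = 0.99^100 = 0.366032
P(at least one) = 1 - 0.366032 = 0.6340

0.6340


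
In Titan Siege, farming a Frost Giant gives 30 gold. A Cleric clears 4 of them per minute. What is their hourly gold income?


Gold per minute = 30 * 4 = 120
Gold per hour = 120 * 60 = 7200

7200 gold/hour


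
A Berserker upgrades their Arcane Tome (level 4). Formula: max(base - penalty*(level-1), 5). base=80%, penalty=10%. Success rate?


raw_rate = 80 - 10 * (4 - 1)
= 80 - 10 * 3
= 80 - 30
= 50
Apply floor: max(50, 5) = 50%

50%


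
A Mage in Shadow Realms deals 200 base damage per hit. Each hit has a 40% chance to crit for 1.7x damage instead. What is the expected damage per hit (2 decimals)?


E[dmg] = base * (1 + crit_chance * (crit_mult - 1))
cc as decimal = 40/100 = 0.4
cm - 1 = 1.7 - 1 = 0.7
Bonus factor = 0.4 * 0.7 = 0.28
Total multiplier = 1 + 0.28 = 1.28
Expected damage = 200 * 1.28 = 256.00

256.00 damage


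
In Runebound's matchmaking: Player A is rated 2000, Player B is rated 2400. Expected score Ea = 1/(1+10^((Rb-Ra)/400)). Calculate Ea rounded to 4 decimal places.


Elo expected score: Ea = 1/(1 + 10^((Rb-Ra)/400))
Rb - Ra = 2400 - 2000 = 400
(Rb-Ra)/400 = 400/400 = 1.0
10^1.0 = 10.0
Ea = 1/(1 + 10.0) = 1/11.0 = 0.0909

0.0909


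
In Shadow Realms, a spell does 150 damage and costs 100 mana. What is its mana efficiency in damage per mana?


Efficiency = damage / mana
= 150 / 100
= 1.50

1.50 dmg/mana


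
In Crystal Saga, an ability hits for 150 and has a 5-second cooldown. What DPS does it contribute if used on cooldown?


DPS = damage / cooldown
= 150 / 5
= 30.00

30.00 DPS


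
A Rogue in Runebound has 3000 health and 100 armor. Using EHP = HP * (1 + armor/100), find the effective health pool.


EHP = 3000 * (1 + 100/100)
= 3000 * (1 + 1.0)
= 3000 * 2.0
= 6000.0

6000.0 EHP


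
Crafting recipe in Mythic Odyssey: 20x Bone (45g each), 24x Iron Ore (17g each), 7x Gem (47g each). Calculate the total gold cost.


Cost breakdown:
  Bone: 20 * 45 = 900
  Iron Ore: 24 * 17 = 408
  Gem: 7 * 47 = 329
Total = 900 + 408 + 329 = 1637

1637 gold


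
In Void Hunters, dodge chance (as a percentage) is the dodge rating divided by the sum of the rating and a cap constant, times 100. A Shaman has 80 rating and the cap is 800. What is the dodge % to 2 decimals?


dodge% = 80 / (80 + 800) * 100
= 80 / 880 * 100
= 0.090909 * 100
= 9.09%

9.09%


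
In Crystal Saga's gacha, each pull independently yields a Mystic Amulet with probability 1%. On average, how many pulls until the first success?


Expected pulls for a geometric distribution = 1/p = 100 / rate%
= 100 / 1
= 100.0

100.0 pulls


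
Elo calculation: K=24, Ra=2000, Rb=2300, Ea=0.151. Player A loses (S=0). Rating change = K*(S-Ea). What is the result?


Elo update: delta = K * (S - Ea), where S = 0 (loses)
S - Ea = 0 - 0.151 = -0.151
Rating change = 24 * -0.151
= -3.62

-3.62 rating points


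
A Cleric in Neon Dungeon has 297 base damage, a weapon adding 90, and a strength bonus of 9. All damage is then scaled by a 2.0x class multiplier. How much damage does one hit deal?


Sum base + weapon + str = 297 + 90 + 9 = 396
Multiply by 2.0:
396 * 2.0 = 792.0

792.0 damage


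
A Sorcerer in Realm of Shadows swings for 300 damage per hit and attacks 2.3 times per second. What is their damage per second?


DPS = damage * attack_speed
= 300 * 2.3
= 690.0

690.0 DPS


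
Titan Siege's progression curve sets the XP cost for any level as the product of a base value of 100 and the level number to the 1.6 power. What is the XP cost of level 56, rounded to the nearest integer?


XP = 100 * level^1.6
Substitute level = 56:
XP = 100 * 56^1.6
= 100 * 626.7594
= 62676

62676 XP


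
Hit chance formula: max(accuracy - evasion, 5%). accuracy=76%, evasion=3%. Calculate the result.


accuracy - evasion = 76 - 3 = 73
Apply floor: max(73, 5) = 73
Hit chance = 73%

73%


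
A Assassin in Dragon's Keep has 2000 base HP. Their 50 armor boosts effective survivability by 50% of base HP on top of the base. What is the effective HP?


EHP = 2000 * (1 + 50/100)
= 2000 * (1 + 0.5)
= 2000 * 1.5
= 3000.0

3000.0 EHP


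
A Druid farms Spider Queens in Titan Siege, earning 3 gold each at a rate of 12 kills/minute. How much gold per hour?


Gold per minute = 3 * 12 = 36
Gold per hour = 36 * 60 = 2160

2160 gold/hour


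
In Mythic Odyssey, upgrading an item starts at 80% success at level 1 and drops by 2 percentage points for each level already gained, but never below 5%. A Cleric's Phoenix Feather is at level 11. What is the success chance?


raw_rate = 80 - 2 * (11 - 1)
= 80 - 2 * 10
= 80 - 20
= 60
Apply floor: max(60, 5) = 60%

60%


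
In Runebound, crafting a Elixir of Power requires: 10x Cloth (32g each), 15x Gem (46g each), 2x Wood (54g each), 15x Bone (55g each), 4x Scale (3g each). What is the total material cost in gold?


Cost breakdown:
  Cloth: 10 * 32 = 320
  Gem: 15 * 46 = 690
  Wood: 2 * 54 = 108
  Bone: 15 * 55 = 825
  Scale: 4 * 3 = 12
Total = 320 + 690 + 108 + 825 + 12 = 1955

1955 gold


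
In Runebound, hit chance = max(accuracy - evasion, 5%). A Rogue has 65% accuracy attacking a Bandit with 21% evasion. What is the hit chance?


accuracy - evasion = 65 - 21 = 44
Apply floor: max(44, 5) = 44
Hit chance = 44%

44%


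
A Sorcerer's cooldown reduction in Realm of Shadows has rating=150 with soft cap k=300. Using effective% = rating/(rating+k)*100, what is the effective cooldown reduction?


effective% = rating / (rating + k) * 100
= 150 / (150 + 300) * 100
= 150 / 450 * 100
= 0.333333 * 100
= 33.33%

33.33%


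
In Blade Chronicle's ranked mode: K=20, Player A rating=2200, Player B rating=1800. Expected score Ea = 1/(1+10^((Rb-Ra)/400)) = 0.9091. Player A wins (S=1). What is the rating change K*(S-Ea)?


Elo update: delta = K * (S - Ea), where S = 1 (wins)
S - Ea = 1 - 0.9091 = 0.0909
Rating change = 20 * 0.0909
= 1.82

1.82 rating points


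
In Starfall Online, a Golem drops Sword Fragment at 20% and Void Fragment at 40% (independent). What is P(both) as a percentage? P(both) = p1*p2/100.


For independent events, P(both) = P(A) * P(B)
= 20% * 40%
= 800 / 100 %
= 8.0%

8.0%


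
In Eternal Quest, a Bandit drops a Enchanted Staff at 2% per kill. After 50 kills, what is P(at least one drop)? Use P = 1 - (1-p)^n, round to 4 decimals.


P(at least one) = 1 - P(none) = 1 - (1-p)^n
p = 2/100 = 0.02
1 - p = 0.98
(1 - p)^50 = 0.98^50 = 0.364170
P(at least one) = 1 - 0.364170 = 0.6358

0.6358


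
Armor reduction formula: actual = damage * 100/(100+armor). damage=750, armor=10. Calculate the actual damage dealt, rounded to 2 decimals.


actual = 750 * 100 / (100 + 10)
= 750 * 100 / 110
= 75000 / 110
= 681.82

681.82 damage


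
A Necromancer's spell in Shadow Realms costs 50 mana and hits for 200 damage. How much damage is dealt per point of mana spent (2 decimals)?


Efficiency = damage / mana
= 200 / 50
= 4.00

4.00 dmg/mana


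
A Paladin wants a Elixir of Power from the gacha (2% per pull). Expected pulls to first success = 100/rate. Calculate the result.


Expected pulls for a geometric distribution = 1/p = 100 / rate%
= 100 / 2
= 50.0

50.0 pulls


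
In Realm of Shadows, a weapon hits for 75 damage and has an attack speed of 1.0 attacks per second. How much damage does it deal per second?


DPS = damage * attack_speed
= 75 * 1.0
= 75.0

75.0 DPS


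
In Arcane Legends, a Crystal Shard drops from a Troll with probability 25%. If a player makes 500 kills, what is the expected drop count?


Expected drops = kills * (drop_rate / 100)
= 500 * (25 / 100)
= 500 * 0.25
= 125.0

125.0 drops


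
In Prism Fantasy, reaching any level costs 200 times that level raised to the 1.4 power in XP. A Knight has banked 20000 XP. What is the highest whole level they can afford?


XP = 200 * level^1.4, so level = (XP / 200)^(1/1.4)
= (20000 / 200)^(1/1.4)
= 100.0^0.7143
= 26.827
Floor: level = 26

level 26


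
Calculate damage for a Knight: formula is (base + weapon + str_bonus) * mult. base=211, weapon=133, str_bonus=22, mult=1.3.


Sum base + weapon + str = 211 + 133 + 22 = 366
Multiply by 1.3:
366 * 1.3 = 475.8

475.8 damage


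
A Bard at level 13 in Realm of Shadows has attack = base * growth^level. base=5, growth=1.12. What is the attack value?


value = base * growth^level
= 5 * 1.12^13
= 5 * 4.363493
= 21.82

21.82 attack


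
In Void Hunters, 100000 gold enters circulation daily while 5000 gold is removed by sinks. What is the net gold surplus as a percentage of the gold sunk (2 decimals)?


Net gold = 100000 - 5000 = 95000
Inflation rate = net / sunk * 100 = 95000 / 5000 * 100
= 19.0 * 100
= 1900.00%

1900.00%


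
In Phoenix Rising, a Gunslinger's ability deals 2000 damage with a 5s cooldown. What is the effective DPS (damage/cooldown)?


DPS = damage / cooldown
= 2000 / 5
= 400.00

400.00 DPS


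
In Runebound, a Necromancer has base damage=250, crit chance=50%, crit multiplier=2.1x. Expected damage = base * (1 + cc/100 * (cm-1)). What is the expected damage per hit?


E[dmg] = base * (1 + crit_chance * (crit_mult - 1))
cc as decimal = 50/100 = 0.5
cm - 1 = 2.1 - 1 = 1.1
Bonus factor = 0.5 * 1.1 = 0.55
Total multiplier = 1 + 0.55 = 1.55
Expected damage = 250 * 1.55 = 387.50

387.50 damage


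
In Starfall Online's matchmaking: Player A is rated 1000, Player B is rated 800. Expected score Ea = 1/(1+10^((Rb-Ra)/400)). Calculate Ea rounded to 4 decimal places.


Elo expected score: Ea = 1/(1 + 10^((Rb-Ra)/400))
Rb - Ra = 800 - 1000 = -200
(Rb-Ra)/400 = -200/400 = -0.5
10^-0.5 = 0.316228
Ea = 1/(1 + 0.316228) = 1/1.316228 = 0.7597

0.7597


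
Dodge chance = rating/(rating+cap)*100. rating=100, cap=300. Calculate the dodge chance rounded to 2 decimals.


dodge% = 100 / (100 + 300) * 100
= 100 / 400 * 100
= 0.25 * 100
= 25.00%

25.00%


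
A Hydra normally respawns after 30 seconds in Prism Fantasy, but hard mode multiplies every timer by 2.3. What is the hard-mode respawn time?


Respawn time = base * multiplier
= 30 * 2.3
= 69.0 seconds

69.0 seconds


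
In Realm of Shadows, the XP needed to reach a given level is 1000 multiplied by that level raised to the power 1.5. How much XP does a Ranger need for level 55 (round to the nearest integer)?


XP = 1000 * level^1.5
Substitute level = 55:
XP = 1000 * 55^1.5
= 1000 * 407.8909
= 407891

407891 XP


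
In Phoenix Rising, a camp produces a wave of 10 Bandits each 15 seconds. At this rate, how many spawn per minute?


Spawns per minute = count * (60 / interval)
= 10 * (60 / 15)
= 10 * 4.0
= 40.0

40.0 per minute


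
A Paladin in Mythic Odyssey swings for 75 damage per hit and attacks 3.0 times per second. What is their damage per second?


DPS = damage * attack_speed
= 75 * 3.0
= 225.0

225.0 DPS


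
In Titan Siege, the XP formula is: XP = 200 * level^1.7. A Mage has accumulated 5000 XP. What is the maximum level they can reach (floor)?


XP = 200 * level^1.7, so level = (XP / 200)^(1/1.7)
= (5000 / 200)^(1/1.7)
= 25.0^0.5882
= 6.6423
Floor: level = 6

level 6


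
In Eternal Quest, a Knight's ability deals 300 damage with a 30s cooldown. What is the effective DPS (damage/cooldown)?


DPS = damage / cooldown
= 300 / 30
= 10.00

10.00 DPS


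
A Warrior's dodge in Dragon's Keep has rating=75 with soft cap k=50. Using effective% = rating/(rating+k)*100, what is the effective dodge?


effective% = rating / (rating + k) * 100
= 75 / (75 + 50) * 100
= 75 / 125 * 100
= 0.6 * 100
= 60.00%

60.00%


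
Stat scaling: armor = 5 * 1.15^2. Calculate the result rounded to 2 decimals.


value = base * growth^level
= 5 * 1.15^2
= 5 * 1.3225
= 6.61

6.61 armor


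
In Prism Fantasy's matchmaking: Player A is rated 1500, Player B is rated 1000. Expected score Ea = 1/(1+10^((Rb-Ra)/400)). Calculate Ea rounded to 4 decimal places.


Elo expected score: Ea = 1/(1 + 10^((Rb-Ra)/400))
Rb - Ra = 1000 - 1500 = -500
(Rb-Ra)/400 = -500/400 = -1.25
10^-1.25 = 0.056234
Ea = 1/(1 + 0.056234) = 1/1.056234 = 0.9468

0.9468


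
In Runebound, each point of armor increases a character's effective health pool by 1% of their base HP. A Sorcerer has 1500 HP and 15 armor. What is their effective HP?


EHP = 1500 * (1 + 15/100)
= 1500 * (1 + 0.15)
= 1500 * 1.15
= 1725.0

1725.0 EHP
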